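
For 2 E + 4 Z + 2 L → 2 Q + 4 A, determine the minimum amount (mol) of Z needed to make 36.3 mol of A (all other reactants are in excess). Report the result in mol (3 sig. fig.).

n(A) = 36.30 mol
n(Z) = (4/4) × 36.30 = 36.30 mol

36.3 mol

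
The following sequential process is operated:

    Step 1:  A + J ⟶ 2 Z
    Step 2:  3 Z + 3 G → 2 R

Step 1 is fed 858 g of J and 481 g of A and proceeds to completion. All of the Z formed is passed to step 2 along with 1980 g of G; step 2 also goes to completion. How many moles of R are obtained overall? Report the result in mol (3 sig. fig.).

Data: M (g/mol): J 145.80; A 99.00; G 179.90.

Step 1:
n(J) = 858.0 / 145.80 = 5.885 mol
n(A) = 481.0 / 99.00 = 4.859 mol
n/ν → J: 5.885, A: 4.859; A is limiting.
n(Z) produced = (2/1) × 4.859 = 9.718 mol
Step 2:
n(Z) available = 9.718 mol
n(G) = 1980 / 179.90 = 11.01 mol
n/ν → Z: 3.239, G: 3.670; Z is limiting.
n(R) = (2/3) × 9.718 = 6.479 mol

6.48 mol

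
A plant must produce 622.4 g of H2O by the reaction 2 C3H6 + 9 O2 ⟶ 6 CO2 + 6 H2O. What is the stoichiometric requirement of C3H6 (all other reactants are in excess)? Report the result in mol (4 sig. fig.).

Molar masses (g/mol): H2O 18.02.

11.51 mol

n(H2O) = 622.4 / 18.02 = 34.54 mol
n(C3H6) = (2/6) × 34.54 = 11.51 mol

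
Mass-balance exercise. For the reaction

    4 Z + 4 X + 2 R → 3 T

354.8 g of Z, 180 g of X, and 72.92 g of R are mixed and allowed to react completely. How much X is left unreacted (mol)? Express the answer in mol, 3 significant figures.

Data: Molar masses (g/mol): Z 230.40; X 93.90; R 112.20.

n(Z) = 354.8 / 230.40 = 1.540 mol
n(X) = 180.0 / 93.90 = 1.917 mol
n(R) = 72.92 / 112.20 = 0.6499 mol
n/ν for Z = 1.540/4 = 0.3850
n/ν for X = 1.917/4 = 0.4793
n/ν for R = 0.6499/2 = 0.3250
Smallest n/ν is R → limiting reagent.
X consumed = (4/2) × 0.6499 = 1.300 mol
X remaining = 1.917 − 1.300 = 0.6170 mol

0.617 mol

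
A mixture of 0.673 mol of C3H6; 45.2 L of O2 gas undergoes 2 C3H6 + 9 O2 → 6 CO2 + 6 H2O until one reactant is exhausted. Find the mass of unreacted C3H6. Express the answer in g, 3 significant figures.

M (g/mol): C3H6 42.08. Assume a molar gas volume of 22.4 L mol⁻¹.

9.45 g

n(C3H6) = 0.6730 mol
n(O2) = 45.20 / 22.4 = 2.018 mol
n/ν → C3H6: 0.3365, O2: 0.2242; O2 is limiting.
C3H6 consumed = (2/9) × 2.018 = 0.4484 mol
C3H6 remaining = 0.6730 − 0.4484 = 0.2246 mol
mass = 0.2246 × 42.08 = 9.451 g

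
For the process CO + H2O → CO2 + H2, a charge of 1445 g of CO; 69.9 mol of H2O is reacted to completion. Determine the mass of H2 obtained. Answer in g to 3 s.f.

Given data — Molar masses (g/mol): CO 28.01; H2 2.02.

104 g

n(CO) = 1445 / 28.01 = 51.59 mol
n(H2O) = 69.90 mol
n/ν for CO = 51.59/1 = 51.59
n/ν for H2O = 69.90/1 = 69.90
Smallest n/ν is CO → limiting reagent.
n(H2) = (1/1) × 51.59 = 51.59 mol
mass = 51.59 × 2.02 = 104.2 g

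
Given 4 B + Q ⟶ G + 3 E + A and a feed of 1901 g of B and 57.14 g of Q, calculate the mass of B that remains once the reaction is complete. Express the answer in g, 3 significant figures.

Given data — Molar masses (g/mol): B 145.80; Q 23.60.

n(B) = 1901 / 145.80 = 13.04 mol
n(Q) = 57.14 / 23.60 = 2.421 mol
n/ν for B = 13.04/4 = 3.260
n/ν for Q = 2.421/1 = 2.421
Smallest n/ν is Q → limiting reagent.
B consumed = (4/1) × 2.421 = 9.684 mol
B remaining = 13.04 − 9.684 = 3.356 mol
mass = 3.356 × 145.80 = 489.3 g

489 g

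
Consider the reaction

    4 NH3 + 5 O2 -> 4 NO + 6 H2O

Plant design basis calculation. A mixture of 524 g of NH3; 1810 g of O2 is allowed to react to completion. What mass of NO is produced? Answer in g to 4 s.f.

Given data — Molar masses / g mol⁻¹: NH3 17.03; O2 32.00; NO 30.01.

923.4 g

n(NH3) = 524.0 / 17.03 = 30.77 mol
n(O2) = 1810 / 32.00 = 56.56 mol
n/ν for NH3 = 30.77/4 = 7.693
n/ν for O2 = 56.56/5 = 11.31
Smallest n/ν is NH3 → limiting reagent.
n(NO) = (4/4) × 30.77 = 30.77 mol
mass = 30.77 × 30.01 = 923.4 g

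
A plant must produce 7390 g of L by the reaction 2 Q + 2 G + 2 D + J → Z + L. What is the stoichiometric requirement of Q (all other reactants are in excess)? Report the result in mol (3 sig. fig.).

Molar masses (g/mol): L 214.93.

68.8 mol

n(L) = 7390 / 214.93 = 34.38 mol
n(Q) = (2/1) × 34.38 = 68.76 mol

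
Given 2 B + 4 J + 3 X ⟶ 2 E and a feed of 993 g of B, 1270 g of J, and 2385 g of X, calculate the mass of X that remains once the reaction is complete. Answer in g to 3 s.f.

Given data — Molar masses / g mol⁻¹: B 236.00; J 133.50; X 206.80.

1080 g

n(B) = 993.0 / 236.00 = 4.208 mol
n(J) = 1270 / 133.50 = 9.513 mol
n(X) = 2385 / 206.80 = 11.53 mol
n/ν → B: 2.104, J: 2.378, X: 3.843; B is limiting.
X consumed = (3/2) × 4.208 = 6.312 mol
X remaining = 11.53 − 6.312 = 5.218 mol
mass = 5.218 × 206.80 = 1079 g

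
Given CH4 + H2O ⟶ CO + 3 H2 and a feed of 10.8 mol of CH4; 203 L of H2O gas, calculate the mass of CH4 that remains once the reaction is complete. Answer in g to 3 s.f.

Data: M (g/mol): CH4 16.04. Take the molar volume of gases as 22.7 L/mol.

29.8 g

n(CH4) = 10.80 mol
n(H2O) = 203.0 / 22.7 = 8.943 mol
n/ν for CH4 = 10.80/1 = 10.80
n/ν for H2O = 8.943/1 = 8.943
Smallest n/ν is H2O → limiting reagent.
CH4 consumed = (1/1) × 8.943 = 8.943 mol
CH4 remaining = 10.80 − 8.943 = 1.857 mol
mass = 1.857 × 16.04 = 29.79 g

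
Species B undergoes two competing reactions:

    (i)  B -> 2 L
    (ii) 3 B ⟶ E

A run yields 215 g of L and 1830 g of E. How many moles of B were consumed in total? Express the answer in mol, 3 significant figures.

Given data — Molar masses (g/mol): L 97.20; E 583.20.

n(L) = 215 / 97.20 = 2.212 mol
n(E) = 1830 / 583.20 = 3.138 mol
n(B) via (i) = (1/2)×2.212 = 1.106 mol
n(B) via (ii) = (3/1)×3.138 = 9.414 mol
total n(B) = 1.106 + 9.414 = 10.52 mol

10.5 mol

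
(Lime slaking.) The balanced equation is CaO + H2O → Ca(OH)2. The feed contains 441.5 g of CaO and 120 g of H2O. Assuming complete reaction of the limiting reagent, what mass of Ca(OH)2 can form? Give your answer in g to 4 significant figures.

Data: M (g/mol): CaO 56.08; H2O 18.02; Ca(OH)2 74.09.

493.4 g

n(CaO) = 441.5 / 56.08 = 7.873 mol
n(H2O) = 120.0 / 18.02 = 6.659 mol
n/ν for CaO = 7.873/1 = 7.873
n/ν for H2O = 6.659/1 = 6.659
Smallest n/ν is H2O → limiting reagent.
n(Ca(OH)2) = (1/1) × 6.659 = 6.659 mol
mass = 6.659 × 74.09 = 493.4 g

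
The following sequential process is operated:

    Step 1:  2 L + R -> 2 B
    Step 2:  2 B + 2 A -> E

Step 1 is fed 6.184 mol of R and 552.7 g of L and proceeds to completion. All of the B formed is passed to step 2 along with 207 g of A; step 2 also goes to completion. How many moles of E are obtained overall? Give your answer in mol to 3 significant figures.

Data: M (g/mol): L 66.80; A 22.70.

Step 1:
n(R) = 6.184 mol
n(L) = 552.7 / 66.80 = 8.274 mol
n/ν for R = 6.184/1 = 6.184
n/ν for L = 8.274/2 = 4.137
Smallest n/ν is L → limiting reagent.
n(B) produced = (2/2) × 8.274 = 8.274 mol
Step 2:
n(B) available = 8.274 mol
n(A) = 207.0 / 22.70 = 9.119 mol
n/ν for B = 8.274/2 = 4.137
n/ν for A = 9.119/2 = 4.560
Smallest n/ν is B → limiting reagent.
n(E) = (1/2) × 8.274 = 4.137 mol

4.14 mol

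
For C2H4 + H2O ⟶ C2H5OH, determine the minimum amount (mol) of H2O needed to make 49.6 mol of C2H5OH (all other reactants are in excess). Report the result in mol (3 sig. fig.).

n(C2H5OH) = 49.60 mol
n(H2O) = (1/1) × 49.60 = 49.60 mol

49.6 mol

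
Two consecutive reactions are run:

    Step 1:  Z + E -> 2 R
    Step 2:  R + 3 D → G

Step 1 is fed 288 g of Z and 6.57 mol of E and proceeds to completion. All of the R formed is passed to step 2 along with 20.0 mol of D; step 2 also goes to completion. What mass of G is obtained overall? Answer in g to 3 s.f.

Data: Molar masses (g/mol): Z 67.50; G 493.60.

Step 1:
n(Z) = 288.0 / 67.50 = 4.267 mol
n(E) = 6.570 mol
n/ν → Z: 4.267, E: 6.570; Z is limiting.
n(R) produced = (2/1) × 4.267 = 8.534 mol
Step 2:
n(R) available = 8.534 mol
n(D) = 20.00 mol
n/ν → R: 8.534, D: 6.667; D is limiting.
n(G) = (1/3) × 20.00 = 6.667 mol
mass = 6.667 × 493.60 = 3291 g

3290 g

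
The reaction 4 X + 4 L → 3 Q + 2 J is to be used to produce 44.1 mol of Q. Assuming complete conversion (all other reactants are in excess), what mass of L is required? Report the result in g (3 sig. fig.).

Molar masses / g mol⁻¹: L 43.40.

n(Q) = 44.10 mol
n(L) = (4/3) × 44.10 = 58.80 mol
mass = 58.80 × 43.40 = 2552 g

2550 g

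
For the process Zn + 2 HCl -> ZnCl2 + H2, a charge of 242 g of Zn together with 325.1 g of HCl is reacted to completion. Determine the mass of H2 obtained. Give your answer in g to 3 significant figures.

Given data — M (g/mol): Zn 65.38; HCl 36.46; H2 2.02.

7.48 g

n(Zn) = 242.0 / 65.38 = 3.701 mol
n(HCl) = 325.1 / 36.46 = 8.917 mol
n/ν for Zn = 3.701/1 = 3.701
n/ν for HCl = 8.917/2 = 4.459
Smallest n/ν is Zn → limiting reagent.
n(H2) = (1/1) × 3.701 = 3.701 mol
mass = 3.701 × 2.02 = 7.476 g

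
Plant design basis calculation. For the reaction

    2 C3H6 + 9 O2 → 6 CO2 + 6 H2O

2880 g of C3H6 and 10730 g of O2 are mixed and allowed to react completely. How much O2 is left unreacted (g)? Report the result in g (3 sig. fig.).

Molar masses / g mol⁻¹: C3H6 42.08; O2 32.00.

874 g

n(C3H6) = 2880 / 42.08 = 68.44 mol
n(O2) = 10730 / 32.00 = 335.3 mol
n/ν for C3H6 = 68.44/2 = 34.22
n/ν for O2 = 335.3/9 = 37.26
Smallest n/ν is C3H6 → limiting reagent.
O2 consumed = (9/2) × 68.44 = 308.0 mol
O2 remaining = 335.3 − 308.0 = 27.30 mol
mass = 27.30 × 32.00 = 873.6 g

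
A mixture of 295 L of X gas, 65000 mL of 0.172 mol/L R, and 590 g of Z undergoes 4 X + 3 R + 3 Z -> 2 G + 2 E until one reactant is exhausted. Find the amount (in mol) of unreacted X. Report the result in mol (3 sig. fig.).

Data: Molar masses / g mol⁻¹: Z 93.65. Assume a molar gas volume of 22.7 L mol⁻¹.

n(X) = 295.0 / 22.7 = 13.00 mol
n(R) = 0.172 × 65000/1000 = 11.18 mol
n(Z) = 590.0 / 93.65 = 6.300 mol
n/ν for X = 13.00/4 = 3.250
n/ν for R = 11.18/3 = 3.727
n/ν for Z = 6.300/3 = 2.100
Smallest n/ν is Z → limiting reagent.
X consumed = (4/3) × 6.300 = 8.400 mol
X remaining = 13.00 − 8.400 = 4.600 mol

4.60 mol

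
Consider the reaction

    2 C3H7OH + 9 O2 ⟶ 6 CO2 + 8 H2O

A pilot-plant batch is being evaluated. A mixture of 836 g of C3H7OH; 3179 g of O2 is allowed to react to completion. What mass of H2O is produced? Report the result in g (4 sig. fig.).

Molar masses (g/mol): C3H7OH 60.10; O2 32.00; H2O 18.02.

1003 g

n(C3H7OH) = 836.0 / 60.10 = 13.91 mol
n(O2) = 3179 / 32.00 = 99.34 mol
n/ν for C3H7OH = 13.91/2 = 6.955
n/ν for O2 = 99.34/9 = 11.04
Smallest n/ν is C3H7OH → limiting reagent.
n(H2O) = (8/2) × 13.91 = 55.64 mol
mass = 55.64 × 18.02 = 1003 g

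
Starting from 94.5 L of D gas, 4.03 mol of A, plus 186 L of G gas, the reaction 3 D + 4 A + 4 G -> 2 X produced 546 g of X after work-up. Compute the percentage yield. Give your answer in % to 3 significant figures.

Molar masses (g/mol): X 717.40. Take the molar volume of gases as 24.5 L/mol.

n(D) = 94.50 / 24.5 = 3.857 mol
n(A) = 4.030 mol
n(G) = 186.0 / 24.5 = 7.592 mol
n/ν for D = 3.857/3 = 1.286
n/ν for A = 4.030/4 = 1.008
n/ν for G = 7.592/4 = 1.898
Smallest n/ν is A → limiting reagent.
theoretical n(X) = (2/4) × 4.030 = 2.015 mol → 1446 g
% yield = 546 / 1446 × 100 = 37.76 %

37.8 %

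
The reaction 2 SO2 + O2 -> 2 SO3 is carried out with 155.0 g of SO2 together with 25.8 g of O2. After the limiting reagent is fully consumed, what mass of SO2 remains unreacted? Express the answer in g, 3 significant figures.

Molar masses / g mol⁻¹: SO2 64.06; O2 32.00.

n(SO2) = 155.0 / 64.06 = 2.420 mol
n(O2) = 25.80 / 32.00 = 0.8063 mol
n/ν → SO2: 1.210, O2: 0.8063; O2 is limiting.
SO2 consumed = (2/1) × 0.8063 = 1.613 mol
SO2 remaining = 2.420 − 1.613 = 0.8070 mol
mass = 0.8070 × 64.06 = 51.70 g

51.7 g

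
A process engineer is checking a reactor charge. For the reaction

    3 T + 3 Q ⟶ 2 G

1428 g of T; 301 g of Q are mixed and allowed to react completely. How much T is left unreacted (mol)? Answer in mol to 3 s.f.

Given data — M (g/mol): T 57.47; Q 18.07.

n(T) = 1428 / 57.47 = 24.85 mol
n(Q) = 301.0 / 18.07 = 16.66 mol
n/ν for T = 24.85/3 = 8.283
n/ν for Q = 16.66/3 = 5.553
Smallest n/ν is Q → limiting reagent.
T consumed = (3/3) × 16.66 = 16.66 mol
T remaining = 24.85 − 16.66 = 8.190 mol

8.19 mol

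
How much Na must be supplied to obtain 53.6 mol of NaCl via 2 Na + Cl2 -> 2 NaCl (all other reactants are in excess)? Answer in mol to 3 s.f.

n(NaCl) = 53.60 mol
n(Na) = (2/2) × 53.60 = 53.60 mol

53.6 mol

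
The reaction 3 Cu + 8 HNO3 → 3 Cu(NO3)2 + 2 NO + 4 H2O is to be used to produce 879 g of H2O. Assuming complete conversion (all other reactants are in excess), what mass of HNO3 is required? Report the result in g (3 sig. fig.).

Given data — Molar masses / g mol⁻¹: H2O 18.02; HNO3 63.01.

n(H2O) = 879 / 18.02 = 48.78 mol
n(HNO3) = (8/4) × 48.78 = 97.56 mol
mass = 97.56 × 63.01 = 6147 g

6150 g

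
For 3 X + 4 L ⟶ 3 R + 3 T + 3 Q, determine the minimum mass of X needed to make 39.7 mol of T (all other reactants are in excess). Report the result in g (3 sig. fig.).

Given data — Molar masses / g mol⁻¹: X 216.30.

8590 g

n(T) = 39.70 mol
n(X) = (3/3) × 39.70 = 39.70 mol
mass = 39.70 × 216.30 = 8587 g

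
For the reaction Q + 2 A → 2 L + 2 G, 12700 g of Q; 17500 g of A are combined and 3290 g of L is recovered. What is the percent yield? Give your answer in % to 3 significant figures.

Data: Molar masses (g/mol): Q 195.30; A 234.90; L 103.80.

42.5 %

n(Q) = 12700 / 195.30 = 65.03 mol
n(A) = 17500 / 234.90 = 74.50 mol
n/ν → Q: 65.03, A: 37.25; A is limiting.
theoretical n(L) = (2/2) × 74.50 = 74.50 mol → 7733 g
% yield = 3290 / 7733 × 100 = 42.54 %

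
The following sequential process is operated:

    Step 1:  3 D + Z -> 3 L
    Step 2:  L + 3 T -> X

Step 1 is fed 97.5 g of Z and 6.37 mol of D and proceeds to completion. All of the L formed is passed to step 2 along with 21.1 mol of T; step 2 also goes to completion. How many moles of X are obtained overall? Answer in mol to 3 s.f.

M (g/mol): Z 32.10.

6.37 mol

Step 1:
n(Z) = 97.50 / 32.10 = 3.037 mol
n(D) = 6.370 mol
n/ν → Z: 3.037, D: 2.123; D is limiting.
n(L) produced = (3/3) × 6.370 = 6.370 mol
Step 2:
n(L) available = 6.370 mol
n(T) = 21.10 mol
n/ν → L: 6.370, T: 7.033; L is limiting.
n(X) = (1/1) × 6.370 = 6.370 mol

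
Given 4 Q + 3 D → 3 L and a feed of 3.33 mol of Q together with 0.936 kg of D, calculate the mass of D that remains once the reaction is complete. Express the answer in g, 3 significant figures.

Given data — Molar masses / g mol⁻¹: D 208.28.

n(Q) = 3.330 mol
n(D) = 0.9360×1000 / 208.28 = 4.494 mol
n/ν for Q = 3.330/4 = 0.8325
n/ν for D = 4.494/3 = 1.498
Smallest n/ν is Q → limiting reagent.
D consumed = (3/4) × 3.330 = 2.498 mol
D remaining = 4.494 − 2.498 = 1.996 mol
mass = 1.996 × 208.28 = 415.7 g

416 g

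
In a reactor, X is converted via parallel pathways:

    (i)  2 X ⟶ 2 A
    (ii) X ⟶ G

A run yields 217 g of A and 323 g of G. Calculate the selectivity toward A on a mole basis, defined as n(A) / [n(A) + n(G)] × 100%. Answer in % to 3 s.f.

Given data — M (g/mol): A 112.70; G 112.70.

40.2 %

n(A) = 217 / 112.70 = 1.925 mol
n(G) = 323 / 112.70 = 2.866 mol
selectivity = 1.925/(1.925+2.866) × 100 = 40.18 %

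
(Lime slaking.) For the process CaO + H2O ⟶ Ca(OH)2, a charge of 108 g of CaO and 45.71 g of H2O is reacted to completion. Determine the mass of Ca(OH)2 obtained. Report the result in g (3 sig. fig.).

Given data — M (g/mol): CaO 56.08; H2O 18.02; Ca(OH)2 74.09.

n(CaO) = 108.0 / 56.08 = 1.926 mol
n(H2O) = 45.71 / 18.02 = 2.537 mol
n/ν for CaO = 1.926/1 = 1.926
n/ν for H2O = 2.537/1 = 2.537
Smallest n/ν is CaO → limiting reagent.
n(Ca(OH)2) = (1/1) × 1.926 = 1.926 mol
mass = 1.926 × 74.09 = 142.7 g

143 g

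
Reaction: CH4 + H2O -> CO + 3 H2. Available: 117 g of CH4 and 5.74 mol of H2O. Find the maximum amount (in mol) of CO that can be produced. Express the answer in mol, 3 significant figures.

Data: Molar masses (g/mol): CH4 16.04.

5.74 mol

n(CH4) = 117.0 / 16.04 = 7.294 mol
n(H2O) = 5.740 mol
n/ν for CH4 = 7.294/1 = 7.294
n/ν for H2O = 5.740/1 = 5.740
Smallest n/ν is H2O → limiting reagent.
n(CO) = (1/1) × 5.740 = 5.740 mol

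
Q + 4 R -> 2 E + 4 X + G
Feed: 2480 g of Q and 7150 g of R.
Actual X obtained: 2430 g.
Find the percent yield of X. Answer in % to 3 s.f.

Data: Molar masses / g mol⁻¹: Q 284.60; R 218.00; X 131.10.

56.5 %

n(Q) = 2480 / 284.60 = 8.714 mol
n(R) = 7150 / 218.00 = 32.80 mol
n/ν for Q = 8.714/1 = 8.714
n/ν for R = 32.80/4 = 8.200
Smallest n/ν is R → limiting reagent.
theoretical n(X) = (4/4) × 32.80 = 32.80 mol → 4300 g
% yield = 2430 / 4300 × 100 = 56.51 %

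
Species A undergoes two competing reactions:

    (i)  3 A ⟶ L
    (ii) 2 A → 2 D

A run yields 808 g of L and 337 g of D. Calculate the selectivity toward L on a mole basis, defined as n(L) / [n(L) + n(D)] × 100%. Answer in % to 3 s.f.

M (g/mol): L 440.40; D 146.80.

n(L) = 808 / 440.40 = 1.835 mol
n(D) = 337 / 146.80 = 2.296 mol
selectivity = 1.835/(1.835+2.296) × 100 = 44.42 %

44.4 %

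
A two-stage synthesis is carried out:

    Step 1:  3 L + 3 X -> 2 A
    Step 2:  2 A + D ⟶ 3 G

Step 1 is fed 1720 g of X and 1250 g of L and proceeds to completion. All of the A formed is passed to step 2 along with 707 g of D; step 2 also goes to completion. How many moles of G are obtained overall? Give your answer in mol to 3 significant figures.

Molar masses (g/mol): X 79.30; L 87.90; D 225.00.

9.43 mol

Step 1:
n(X) = 1720 / 79.30 = 21.69 mol
n(L) = 1250 / 87.90 = 14.22 mol
n/ν for X = 21.69/3 = 7.230
n/ν for L = 14.22/3 = 4.740
Smallest n/ν is L → limiting reagent.
n(A) produced = (2/3) × 14.22 = 9.480 mol
Step 2:
n(A) available = 9.480 mol
n(D) = 707.0 / 225.00 = 3.142 mol
n/ν for A = 9.480/2 = 4.740
n/ν for D = 3.142/1 = 3.142
Smallest n/ν is D → limiting reagent.
n(G) = (3/1) × 3.142 = 9.426 mol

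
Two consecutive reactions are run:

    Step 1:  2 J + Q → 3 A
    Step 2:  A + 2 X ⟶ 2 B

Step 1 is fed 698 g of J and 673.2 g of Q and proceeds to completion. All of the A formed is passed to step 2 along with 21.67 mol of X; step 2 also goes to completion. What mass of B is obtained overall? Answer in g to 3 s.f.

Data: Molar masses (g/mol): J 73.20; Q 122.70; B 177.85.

Step 1:
n(J) = 698.0 / 73.20 = 9.536 mol
n(Q) = 673.2 / 122.70 = 5.487 mol
n/ν for J = 9.536/2 = 4.768
n/ν for Q = 5.487/1 = 5.487
Smallest n/ν is J → limiting reagent.
n(A) produced = (3/2) × 9.536 = 14.30 mol
Step 2:
n(A) available = 14.30 mol
n(X) = 21.67 mol
n/ν for A = 14.30/1 = 14.30
n/ν for X = 21.67/2 = 10.84
Smallest n/ν is X → limiting reagent.
n(B) = (2/2) × 21.67 = 21.67 mol
mass = 21.67 × 177.85 = 3854 g

3850 g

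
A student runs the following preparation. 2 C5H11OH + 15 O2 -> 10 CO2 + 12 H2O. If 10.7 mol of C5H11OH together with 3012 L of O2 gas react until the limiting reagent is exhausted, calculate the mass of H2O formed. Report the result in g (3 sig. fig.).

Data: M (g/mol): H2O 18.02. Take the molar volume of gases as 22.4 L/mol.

1160 g

n(C5H11OH) = 10.70 mol
n(O2) = 3012 / 22.4 = 134.5 mol
n/ν → C5H11OH: 5.350, O2: 8.967; C5H11OH is limiting.
n(H2O) = (12/2) × 10.70 = 64.20 mol
mass = 64.20 × 18.02 = 1157 g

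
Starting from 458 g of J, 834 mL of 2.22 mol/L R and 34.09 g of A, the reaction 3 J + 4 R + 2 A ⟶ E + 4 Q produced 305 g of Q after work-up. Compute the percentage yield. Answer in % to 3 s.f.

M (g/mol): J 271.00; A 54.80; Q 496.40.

49.4 %

n(J) = 458.0 / 271.00 = 1.690 mol
n(R) = 2.22 × 834.0/1000 = 1.851 mol
n(A) = 34.09 / 54.80 = 0.6221 mol
n/ν for J = 1.690/3 = 0.5633
n/ν for R = 1.851/4 = 0.4628
n/ν for A = 0.6221/2 = 0.3111
Smallest n/ν is A → limiting reagent.
theoretical n(Q) = (4/2) × 0.6221 = 1.244 mol → 617.5 g
% yield = 305 / 617.5 × 100 = 49.39 %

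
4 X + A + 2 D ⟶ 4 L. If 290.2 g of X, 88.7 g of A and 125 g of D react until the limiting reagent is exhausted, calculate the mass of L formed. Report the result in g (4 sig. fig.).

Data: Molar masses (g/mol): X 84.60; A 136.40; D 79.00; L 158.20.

411.5 g

n(X) = 290.2 / 84.60 = 3.430 mol
n(A) = 88.70 / 136.40 = 0.6503 mol
n(D) = 125.0 / 79.00 = 1.582 mol
n/ν → X: 0.8575, A: 0.6503, D: 0.7910; A is limiting.
n(L) = (4/1) × 0.6503 = 2.601 mol
mass = 2.601 × 158.20 = 411.5 g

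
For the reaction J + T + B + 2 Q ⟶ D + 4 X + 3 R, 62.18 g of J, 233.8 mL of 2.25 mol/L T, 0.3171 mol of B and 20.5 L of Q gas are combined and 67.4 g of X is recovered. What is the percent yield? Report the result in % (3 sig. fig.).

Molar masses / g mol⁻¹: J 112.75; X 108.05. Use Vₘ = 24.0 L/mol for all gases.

n(J) = 62.18 / 112.75 = 0.5515 mol
n(T) = 2.25 × 233.8/1000 = 0.5261 mol
n(B) = 0.3171 mol
n(Q) = 20.50 / 24.0 = 0.8542 mol
n/ν for J = 0.5515/1 = 0.5515
n/ν for T = 0.5261/1 = 0.5261
n/ν for B = 0.3171/1 = 0.3171
n/ν for Q = 0.8542/2 = 0.4271
Smallest n/ν is B → limiting reagent.
theoretical n(X) = (4/1) × 0.3171 = 1.268 mol → 137.0 g
% yield = 67.4 / 137.0 × 100 = 49.20 %

49.2 %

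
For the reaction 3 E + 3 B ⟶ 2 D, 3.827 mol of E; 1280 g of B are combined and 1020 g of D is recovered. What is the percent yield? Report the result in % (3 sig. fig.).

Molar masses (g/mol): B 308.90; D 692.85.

n(E) = 3.827 mol
n(B) = 1280 / 308.90 = 4.144 mol
n/ν for E = 3.827/3 = 1.276
n/ν for B = 4.144/3 = 1.381
Smallest n/ν is E → limiting reagent.
theoretical n(D) = (2/3) × 3.827 = 2.551 mol → 1767 g
% yield = 1020 / 1767 × 100 = 57.72 %

57.7 %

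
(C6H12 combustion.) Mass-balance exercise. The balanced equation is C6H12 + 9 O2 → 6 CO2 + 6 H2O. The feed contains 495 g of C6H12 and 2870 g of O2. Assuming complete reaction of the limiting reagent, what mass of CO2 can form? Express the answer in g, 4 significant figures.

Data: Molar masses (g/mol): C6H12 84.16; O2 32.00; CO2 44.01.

n(C6H12) = 495.0 / 84.16 = 5.882 mol
n(O2) = 2870 / 32.00 = 89.69 mol
n/ν for C6H12 = 5.882/1 = 5.882
n/ν for O2 = 89.69/9 = 9.966
Smallest n/ν is C6H12 → limiting reagent.
n(CO2) = (6/1) × 5.882 = 35.29 mol
mass = 35.29 × 44.01 = 1553 g

1553 g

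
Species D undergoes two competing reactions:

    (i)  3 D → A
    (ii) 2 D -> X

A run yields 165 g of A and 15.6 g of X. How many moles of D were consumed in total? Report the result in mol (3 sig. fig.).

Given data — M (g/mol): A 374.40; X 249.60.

1.45 mol

n(A) = 165 / 374.40 = 0.4407 mol
n(X) = 15.6 / 249.60 = 0.06250 mol
n(D) via (i) = (3/1)×0.4407 = 1.322 mol
n(D) via (ii) = (2/1)×0.06250 = 0.1250 mol
total n(D) = 1.322 + 0.1250 = 1.447 mol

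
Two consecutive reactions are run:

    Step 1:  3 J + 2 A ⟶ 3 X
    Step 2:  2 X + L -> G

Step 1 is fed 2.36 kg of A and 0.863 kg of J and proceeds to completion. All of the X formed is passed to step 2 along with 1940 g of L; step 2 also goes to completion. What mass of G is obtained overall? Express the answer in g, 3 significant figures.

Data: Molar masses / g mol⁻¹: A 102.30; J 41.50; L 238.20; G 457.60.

Step 1:
n(A) = 2.360×1000 / 102.30 = 23.07 mol
n(J) = 0.8630×1000 / 41.50 = 20.80 mol
n/ν → A: 11.54, J: 6.933; J is limiting.
n(X) produced = (3/3) × 20.80 = 20.80 mol
Step 2:
n(X) available = 20.80 mol
n(L) = 1940 / 238.20 = 8.144 mol
n/ν → X: 10.40, L: 8.144; L is limiting.
n(G) = (1/1) × 8.144 = 8.144 mol
mass = 8.144 × 457.60 = 3727 g

3730 g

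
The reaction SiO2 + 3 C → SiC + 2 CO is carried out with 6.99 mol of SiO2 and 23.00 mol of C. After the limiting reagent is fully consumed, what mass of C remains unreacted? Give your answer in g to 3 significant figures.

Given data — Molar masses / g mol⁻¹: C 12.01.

24.4 g

n(SiO2) = 6.990 mol
n(C) = 23.00 mol
n/ν for SiO2 = 6.990/1 = 6.990
n/ν for C = 23.00/3 = 7.667
Smallest n/ν is SiO2 → limiting reagent.
C consumed = (3/1) × 6.990 = 20.97 mol
C remaining = 23.00 − 20.97 = 2.030 mol
mass = 2.030 × 12.01 = 24.38 g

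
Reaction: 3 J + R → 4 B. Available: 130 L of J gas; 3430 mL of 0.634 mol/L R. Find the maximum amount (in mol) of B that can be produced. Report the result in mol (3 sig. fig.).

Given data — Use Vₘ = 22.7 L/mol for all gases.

7.64 mol

n(J) = 130.0 / 22.7 = 5.727 mol
n(R) = 0.634 × 3430/1000 = 2.175 mol
n/ν for J = 5.727/3 = 1.909
n/ν for R = 2.175/1 = 2.175
Smallest n/ν is J → limiting reagent.
n(B) = (4/3) × 5.727 = 7.636 mol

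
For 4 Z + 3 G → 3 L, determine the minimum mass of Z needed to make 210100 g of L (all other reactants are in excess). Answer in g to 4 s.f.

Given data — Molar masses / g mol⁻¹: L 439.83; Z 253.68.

161600 g

n(L) = 210100 / 439.83 = 477.7 mol
n(Z) = (4/3) × 477.7 = 636.9 mol
mass = 636.9 × 253.68 = 161600 g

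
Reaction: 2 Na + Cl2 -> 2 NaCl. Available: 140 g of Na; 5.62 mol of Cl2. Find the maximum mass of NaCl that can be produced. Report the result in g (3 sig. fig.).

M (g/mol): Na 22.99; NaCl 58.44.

356 g

n(Na) = 140.0 / 22.99 = 6.090 mol
n(Cl2) = 5.620 mol
n/ν → Na: 3.045, Cl2: 5.620; Na is limiting.
n(NaCl) = (2/2) × 6.090 = 6.090 mol
mass = 6.090 × 58.44 = 355.9 g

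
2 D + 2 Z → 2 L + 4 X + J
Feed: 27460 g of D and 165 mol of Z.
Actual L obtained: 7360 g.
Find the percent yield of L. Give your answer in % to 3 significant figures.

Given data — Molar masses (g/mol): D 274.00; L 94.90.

77.4 %

n(D) = 27460 / 274.00 = 100.2 mol
n(Z) = 165.0 mol
n/ν for D = 100.2/2 = 50.10
n/ν for Z = 165.0/2 = 82.50
Smallest n/ν is D → limiting reagent.
theoretical n(L) = (2/2) × 100.2 = 100.2 mol → 9509 g
% yield = 7360 / 9509 × 100 = 77.40 %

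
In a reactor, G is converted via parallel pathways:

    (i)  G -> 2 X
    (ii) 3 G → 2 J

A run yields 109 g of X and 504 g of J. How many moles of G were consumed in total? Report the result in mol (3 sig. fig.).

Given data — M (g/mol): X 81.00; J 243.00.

n(X) = 109 / 81.00 = 1.346 mol
n(J) = 504 / 243.00 = 2.074 mol
n(G) via (i) = (1/2)×1.346 = 0.6730 mol
n(G) via (ii) = (3/2)×2.074 = 3.111 mol
total n(G) = 0.6730 + 3.111 = 3.784 mol

3.78 mol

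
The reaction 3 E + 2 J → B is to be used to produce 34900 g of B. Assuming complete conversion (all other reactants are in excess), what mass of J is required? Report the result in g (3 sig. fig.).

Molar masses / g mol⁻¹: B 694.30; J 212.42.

n(B) = 34900 / 694.30 = 50.27 mol
n(J) = (2/1) × 50.27 = 100.5 mol
mass = 100.5 × 212.42 = 21350 g

21400 g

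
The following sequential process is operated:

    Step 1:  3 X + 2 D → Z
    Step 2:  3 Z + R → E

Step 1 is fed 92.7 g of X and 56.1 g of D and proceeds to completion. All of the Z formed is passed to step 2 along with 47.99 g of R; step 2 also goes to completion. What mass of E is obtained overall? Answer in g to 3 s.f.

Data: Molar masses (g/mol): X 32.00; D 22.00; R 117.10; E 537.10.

173 g

Step 1:
n(X) = 92.70 / 32.00 = 2.897 mol
n(D) = 56.10 / 22.00 = 2.550 mol
n/ν for X = 2.897/3 = 0.9657
n/ν for D = 2.550/2 = 1.275
Smallest n/ν is X → limiting reagent.
n(Z) produced = (1/3) × 2.897 = 0.9657 mol
Step 2:
n(Z) available = 0.9657 mol
n(R) = 47.99 / 117.10 = 0.4098 mol
n/ν for Z = 0.9657/3 = 0.3219
n/ν for R = 0.4098/1 = 0.4098
Smallest n/ν is Z → limiting reagent.
n(E) = (1/3) × 0.9657 = 0.3219 mol
mass = 0.3219 × 537.10 = 172.9 g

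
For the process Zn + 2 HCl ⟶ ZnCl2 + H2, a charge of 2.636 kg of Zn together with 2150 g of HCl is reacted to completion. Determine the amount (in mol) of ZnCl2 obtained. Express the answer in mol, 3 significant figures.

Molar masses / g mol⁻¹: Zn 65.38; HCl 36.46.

29.5 mol

n(Zn) = 2.636×1000 / 65.38 = 40.32 mol
n(HCl) = 2150 / 36.46 = 58.97 mol
n/ν for Zn = 40.32/1 = 40.32
n/ν for HCl = 58.97/2 = 29.49
Smallest n/ν is HCl → limiting reagent.
n(ZnCl2) = (1/2) × 58.97 = 29.49 mol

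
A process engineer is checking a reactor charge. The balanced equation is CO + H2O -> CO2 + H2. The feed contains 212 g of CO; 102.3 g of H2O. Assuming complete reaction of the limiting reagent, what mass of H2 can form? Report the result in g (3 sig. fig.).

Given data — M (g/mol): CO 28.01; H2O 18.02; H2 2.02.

n(CO) = 212.0 / 28.01 = 7.569 mol
n(H2O) = 102.3 / 18.02 = 5.677 mol
n/ν for CO = 7.569/1 = 7.569
n/ν for H2O = 5.677/1 = 5.677
Smallest n/ν is H2O → limiting reagent.
n(H2) = (1/1) × 5.677 = 5.677 mol
mass = 5.677 × 2.02 = 11.47 g

11.5 g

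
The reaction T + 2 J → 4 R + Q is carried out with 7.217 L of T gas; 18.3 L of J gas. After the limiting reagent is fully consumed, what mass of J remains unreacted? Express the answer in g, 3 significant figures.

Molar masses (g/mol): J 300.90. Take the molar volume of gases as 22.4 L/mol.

51.9 g

n(T) = 7.217 / 22.4 = 0.3222 mol
n(J) = 18.30 / 22.4 = 0.8170 mol
n/ν for T = 0.3222/1 = 0.3222
n/ν for J = 0.8170/2 = 0.4085
Smallest n/ν is T → limiting reagent.
J consumed = (2/1) × 0.3222 = 0.6444 mol
J remaining = 0.8170 − 0.6444 = 0.1726 mol
mass = 0.1726 × 300.90 = 51.94 g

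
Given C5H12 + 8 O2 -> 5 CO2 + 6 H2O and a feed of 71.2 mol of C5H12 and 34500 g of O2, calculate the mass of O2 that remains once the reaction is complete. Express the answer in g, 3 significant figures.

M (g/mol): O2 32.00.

16300 g

n(C5H12) = 71.20 mol
n(O2) = 34500 / 32.00 = 1078 mol
n/ν for C5H12 = 71.20/1 = 71.20
n/ν for O2 = 1078/8 = 134.8
Smallest n/ν is C5H12 → limiting reagent.
O2 consumed = (8/1) × 71.20 = 569.6 mol
O2 remaining = 1078 − 569.6 = 508.4 mol
mass = 508.4 × 32.00 = 16270 g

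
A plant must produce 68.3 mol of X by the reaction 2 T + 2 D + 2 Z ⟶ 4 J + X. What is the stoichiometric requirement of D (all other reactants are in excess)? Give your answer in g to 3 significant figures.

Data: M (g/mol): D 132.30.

n(X) = 68.30 mol
n(D) = (2/1) × 68.30 = 136.6 mol
mass = 136.6 × 132.30 = 18070 g

18100 g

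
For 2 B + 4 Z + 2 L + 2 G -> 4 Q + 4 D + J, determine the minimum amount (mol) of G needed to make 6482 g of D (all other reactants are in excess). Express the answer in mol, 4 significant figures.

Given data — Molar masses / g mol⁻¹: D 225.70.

14.36 mol

n(D) = 6482 / 225.70 = 28.72 mol
n(G) = (2/4) × 28.72 = 14.36 mol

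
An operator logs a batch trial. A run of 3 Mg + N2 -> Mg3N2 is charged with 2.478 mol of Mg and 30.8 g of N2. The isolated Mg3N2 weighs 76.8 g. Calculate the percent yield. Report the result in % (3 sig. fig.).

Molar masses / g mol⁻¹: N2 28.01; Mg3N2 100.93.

n(Mg) = 2.478 mol
n(N2) = 30.80 / 28.01 = 1.100 mol
n/ν for Mg = 2.478/3 = 0.8260
n/ν for N2 = 1.100/1 = 1.100
Smallest n/ν is Mg → limiting reagent.
theoretical n(Mg3N2) = (1/3) × 2.478 = 0.8260 mol → 83.37 g
% yield = 76.8 / 83.37 × 100 = 92.12 %

92.1 %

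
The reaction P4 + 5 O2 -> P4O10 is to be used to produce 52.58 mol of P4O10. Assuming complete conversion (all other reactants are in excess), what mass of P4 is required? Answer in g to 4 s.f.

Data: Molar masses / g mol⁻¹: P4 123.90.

6515 g

n(P4O10) = 52.58 mol
n(P4) = (1/1) × 52.58 = 52.58 mol
mass = 52.58 × 123.90 = 6515 g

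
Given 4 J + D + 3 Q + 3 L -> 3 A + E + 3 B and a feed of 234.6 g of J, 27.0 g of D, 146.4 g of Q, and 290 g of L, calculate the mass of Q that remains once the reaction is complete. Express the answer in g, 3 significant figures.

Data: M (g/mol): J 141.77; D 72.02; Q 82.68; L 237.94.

n(J) = 234.6 / 141.77 = 1.655 mol
n(D) = 27.00 / 72.02 = 0.3749 mol
n(Q) = 146.4 / 82.68 = 1.771 mol
n(L) = 290.0 / 237.94 = 1.219 mol
n/ν → J: 0.4138, D: 0.3749, Q: 0.5903, L: 0.4063; D is limiting.
Q consumed = (3/1) × 0.3749 = 1.125 mol
Q remaining = 1.771 − 1.125 = 0.6460 mol
mass = 0.6460 × 82.68 = 53.41 g

53.4 g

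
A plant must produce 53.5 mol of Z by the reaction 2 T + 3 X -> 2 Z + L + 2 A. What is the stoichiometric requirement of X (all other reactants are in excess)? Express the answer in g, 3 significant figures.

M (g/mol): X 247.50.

19900 g

n(Z) = 53.50 mol
n(X) = (3/2) × 53.50 = 80.25 mol
mass = 80.25 × 247.50 = 19860 g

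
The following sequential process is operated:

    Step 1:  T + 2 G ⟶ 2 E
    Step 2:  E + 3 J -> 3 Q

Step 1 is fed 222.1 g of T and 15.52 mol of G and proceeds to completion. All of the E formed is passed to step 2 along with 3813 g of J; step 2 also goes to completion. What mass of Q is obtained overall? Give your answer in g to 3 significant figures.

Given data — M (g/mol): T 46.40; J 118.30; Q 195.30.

5610 g

Step 1:
n(T) = 222.1 / 46.40 = 4.787 mol
n(G) = 15.52 mol
n/ν → T: 4.787, G: 7.760; T is limiting.
n(E) produced = (2/1) × 4.787 = 9.574 mol
Step 2:
n(E) available = 9.574 mol
n(J) = 3813 / 118.30 = 32.23 mol
n/ν → E: 9.574, J: 10.74; E is limiting.
n(Q) = (3/1) × 9.574 = 28.72 mol
mass = 28.72 × 195.30 = 5609 g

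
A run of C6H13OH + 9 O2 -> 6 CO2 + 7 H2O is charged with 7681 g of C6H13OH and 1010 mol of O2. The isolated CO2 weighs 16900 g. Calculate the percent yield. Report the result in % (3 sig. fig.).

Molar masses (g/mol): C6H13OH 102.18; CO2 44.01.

85.1 %

n(C6H13OH) = 7681 / 102.18 = 75.17 mol
n(O2) = 1010 mol
n/ν → C6H13OH: 75.17, O2: 112.2; C6H13OH is limiting.
theoretical n(CO2) = (6/1) × 75.17 = 451.0 mol → 19850 g
% yield = 16900 / 19850 × 100 = 85.14 %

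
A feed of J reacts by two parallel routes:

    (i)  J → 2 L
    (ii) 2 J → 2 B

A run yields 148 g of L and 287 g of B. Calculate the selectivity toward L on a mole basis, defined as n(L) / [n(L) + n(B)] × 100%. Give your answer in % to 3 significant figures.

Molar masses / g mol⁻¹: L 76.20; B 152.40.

n(L) = 148 / 76.20 = 1.942 mol
n(B) = 287 / 152.40 = 1.883 mol
selectivity = 1.942/(1.942+1.883) × 100 = 50.77 %

50.8 %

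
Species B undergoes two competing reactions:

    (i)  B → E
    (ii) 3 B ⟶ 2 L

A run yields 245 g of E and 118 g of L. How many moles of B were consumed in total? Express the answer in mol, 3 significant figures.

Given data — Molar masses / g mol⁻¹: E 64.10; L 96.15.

5.66 mol

n(E) = 245 / 64.10 = 3.822 mol
n(L) = 118 / 96.15 = 1.227 mol
n(B) via (i) = (1/1)×3.822 = 3.822 mol
n(B) via (ii) = (3/2)×1.227 = 1.841 mol
total n(B) = 3.822 + 1.841 = 5.663 mol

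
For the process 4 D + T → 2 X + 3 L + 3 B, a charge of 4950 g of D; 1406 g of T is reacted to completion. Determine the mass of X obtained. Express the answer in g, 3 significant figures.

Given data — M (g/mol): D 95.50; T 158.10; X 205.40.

n(D) = 4950 / 95.50 = 51.83 mol
n(T) = 1406 / 158.10 = 8.893 mol
n/ν → D: 12.96, T: 8.893; T is limiting.
n(X) = (2/1) × 8.893 = 17.79 mol
mass = 17.79 × 205.40 = 3654 g

3650 g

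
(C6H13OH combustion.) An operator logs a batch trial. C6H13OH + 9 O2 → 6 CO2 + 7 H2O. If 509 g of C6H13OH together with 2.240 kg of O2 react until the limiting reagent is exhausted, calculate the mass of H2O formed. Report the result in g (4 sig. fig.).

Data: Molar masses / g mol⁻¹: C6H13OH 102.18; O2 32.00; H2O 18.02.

628.4 g

n(C6H13OH) = 509.0 / 102.18 = 4.981 mol
n(O2) = 2.240×1000 / 32.00 = 70.00 mol
n/ν for C6H13OH = 4.981/1 = 4.981
n/ν for O2 = 70.00/9 = 7.778
Smallest n/ν is C6H13OH → limiting reagent.
n(H2O) = (7/1) × 4.981 = 34.87 mol
mass = 34.87 × 18.02 = 628.4 g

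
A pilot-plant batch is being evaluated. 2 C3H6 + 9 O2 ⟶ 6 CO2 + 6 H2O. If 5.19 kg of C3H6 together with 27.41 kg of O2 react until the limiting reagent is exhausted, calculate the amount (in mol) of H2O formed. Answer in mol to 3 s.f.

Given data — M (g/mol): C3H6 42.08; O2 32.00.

n(C3H6) = 5.190×1000 / 42.08 = 123.3 mol
n(O2) = 27.41×1000 / 32.00 = 856.6 mol
n/ν for C3H6 = 123.3/2 = 61.65
n/ν for O2 = 856.6/9 = 95.18
Smallest n/ν is C3H6 → limiting reagent.
n(H2O) = (6/2) × 123.3 = 369.9 mol

370 mol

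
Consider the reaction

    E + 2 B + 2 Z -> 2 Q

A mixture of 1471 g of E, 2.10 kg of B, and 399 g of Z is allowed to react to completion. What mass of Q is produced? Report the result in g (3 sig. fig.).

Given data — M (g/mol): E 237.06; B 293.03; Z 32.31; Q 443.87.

n(E) = 1471 / 237.06 = 6.205 mol
n(B) = 2.100×1000 / 293.03 = 7.167 mol
n(Z) = 399.0 / 32.31 = 12.35 mol
n/ν for E = 6.205/1 = 6.205
n/ν for B = 7.167/2 = 3.584
n/ν for Z = 12.35/2 = 6.175
Smallest n/ν is B → limiting reagent.
n(Q) = (2/2) × 7.167 = 7.167 mol
mass = 7.167 × 443.87 = 3181 g

3180 g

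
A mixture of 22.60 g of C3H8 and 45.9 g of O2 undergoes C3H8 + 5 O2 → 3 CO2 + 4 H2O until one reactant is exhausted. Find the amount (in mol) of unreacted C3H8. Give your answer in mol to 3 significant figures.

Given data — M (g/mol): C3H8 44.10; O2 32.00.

0.226 mol

n(C3H8) = 22.60 / 44.10 = 0.5125 mol
n(O2) = 45.90 / 32.00 = 1.434 mol
n/ν → C3H8: 0.5125, O2: 0.2868; O2 is limiting.
C3H8 consumed = (1/5) × 1.434 = 0.2868 mol
C3H8 remaining = 0.5125 − 0.2868 = 0.2257 mol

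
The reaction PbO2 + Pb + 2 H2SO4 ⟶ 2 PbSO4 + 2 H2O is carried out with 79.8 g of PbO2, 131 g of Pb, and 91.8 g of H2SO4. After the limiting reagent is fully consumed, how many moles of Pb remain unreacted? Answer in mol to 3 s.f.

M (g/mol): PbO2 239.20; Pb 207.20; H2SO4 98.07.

n(PbO2) = 79.80 / 239.20 = 0.3336 mol
n(Pb) = 131.0 / 207.20 = 0.6322 mol
n(H2SO4) = 91.80 / 98.07 = 0.9361 mol
n/ν for PbO2 = 0.3336/1 = 0.3336
n/ν for Pb = 0.6322/1 = 0.6322
n/ν for H2SO4 = 0.9361/2 = 0.4681
Smallest n/ν is PbO2 → limiting reagent.
Pb consumed = (1/1) × 0.3336 = 0.3336 mol
Pb remaining = 0.6322 − 0.3336 = 0.2986 mol

0.299 mol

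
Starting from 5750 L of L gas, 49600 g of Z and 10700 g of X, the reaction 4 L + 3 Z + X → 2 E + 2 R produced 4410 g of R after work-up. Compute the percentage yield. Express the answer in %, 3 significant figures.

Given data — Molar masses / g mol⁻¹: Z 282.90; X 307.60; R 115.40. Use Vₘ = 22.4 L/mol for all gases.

54.9 %

n(L) = 5750 / 22.4 = 256.7 mol
n(Z) = 49600 / 282.90 = 175.3 mol
n(X) = 10700 / 307.60 = 34.79 mol
n/ν → L: 64.18, Z: 58.43, X: 34.79; X is limiting.
theoretical n(R) = (2/1) × 34.79 = 69.58 mol → 8030 g
% yield = 4410 / 8030 × 100 = 54.92 %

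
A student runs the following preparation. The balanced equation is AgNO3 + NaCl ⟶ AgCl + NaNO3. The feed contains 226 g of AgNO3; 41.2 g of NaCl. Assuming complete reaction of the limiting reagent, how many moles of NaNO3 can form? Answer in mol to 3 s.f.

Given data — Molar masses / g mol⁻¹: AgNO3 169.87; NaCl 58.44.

n(AgNO3) = 226.0 / 169.87 = 1.330 mol
n(NaCl) = 41.20 / 58.44 = 0.7050 mol
n/ν for AgNO3 = 1.330/1 = 1.330
n/ν for NaCl = 0.7050/1 = 0.7050
Smallest n/ν is NaCl → limiting reagent.
n(NaNO3) = (1/1) × 0.7050 = 0.7050 mol

0.705 mol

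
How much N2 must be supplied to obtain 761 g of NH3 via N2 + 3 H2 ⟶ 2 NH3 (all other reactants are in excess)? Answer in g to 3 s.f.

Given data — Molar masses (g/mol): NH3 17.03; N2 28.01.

n(NH3) = 761 / 17.03 = 44.69 mol
n(N2) = (1/2) × 44.69 = 22.35 mol
mass = 22.35 × 28.01 = 626.0 g

626 g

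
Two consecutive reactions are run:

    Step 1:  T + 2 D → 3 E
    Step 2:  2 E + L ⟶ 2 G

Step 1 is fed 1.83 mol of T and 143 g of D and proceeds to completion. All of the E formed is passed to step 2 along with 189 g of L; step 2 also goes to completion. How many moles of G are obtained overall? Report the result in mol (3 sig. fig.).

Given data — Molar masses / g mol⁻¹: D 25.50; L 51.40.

Step 1:
n(T) = 1.830 mol
n(D) = 143.0 / 25.50 = 5.608 mol
n/ν → T: 1.830, D: 2.804; T is limiting.
n(E) produced = (3/1) × 1.830 = 5.490 mol
Step 2:
n(E) available = 5.490 mol
n(L) = 189.0 / 51.40 = 3.677 mol
n/ν → E: 2.745, L: 3.677; E is limiting.
n(G) = (2/2) × 5.490 = 5.490 mol

5.49 mol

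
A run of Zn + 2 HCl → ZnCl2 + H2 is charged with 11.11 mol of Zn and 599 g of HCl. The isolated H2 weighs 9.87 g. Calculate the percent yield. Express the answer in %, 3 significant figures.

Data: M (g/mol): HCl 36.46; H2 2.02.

59.5 %

n(Zn) = 11.11 mol
n(HCl) = 599.0 / 36.46 = 16.43 mol
n/ν → Zn: 11.11, HCl: 8.215; HCl is limiting.
theoretical n(H2) = (1/2) × 16.43 = 8.215 mol → 16.59 g
% yield = 9.87 / 16.59 × 100 = 59.49 %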